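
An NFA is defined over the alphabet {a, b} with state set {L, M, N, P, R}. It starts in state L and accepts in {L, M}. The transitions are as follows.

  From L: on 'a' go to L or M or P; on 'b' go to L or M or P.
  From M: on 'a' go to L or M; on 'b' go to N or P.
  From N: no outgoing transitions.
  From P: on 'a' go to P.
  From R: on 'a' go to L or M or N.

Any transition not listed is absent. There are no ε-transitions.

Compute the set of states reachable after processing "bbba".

Start in {L}.
Read 'b': L→{L, M, P}; now {L, M, P}.
Read 'b': L→{L, M, P}, M→{N, P}, P→∅; now {L, M, N, P}.
Read 'b': L→{L, M, P}, M→{N, P}, N→∅, P→∅; now {L, M, N, P}.
Read 'a': L→{L, M, P}, M→{L, M}, N→∅, P→{P}; now {L, M, P}.

{L, M, P}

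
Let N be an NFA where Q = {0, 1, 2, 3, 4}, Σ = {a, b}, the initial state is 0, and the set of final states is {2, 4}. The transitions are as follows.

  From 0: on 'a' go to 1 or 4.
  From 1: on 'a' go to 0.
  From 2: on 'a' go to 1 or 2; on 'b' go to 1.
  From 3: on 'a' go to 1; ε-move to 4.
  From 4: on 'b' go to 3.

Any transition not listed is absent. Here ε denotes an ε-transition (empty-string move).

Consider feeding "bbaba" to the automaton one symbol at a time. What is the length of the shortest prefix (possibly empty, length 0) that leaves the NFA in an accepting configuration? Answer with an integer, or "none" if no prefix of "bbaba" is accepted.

none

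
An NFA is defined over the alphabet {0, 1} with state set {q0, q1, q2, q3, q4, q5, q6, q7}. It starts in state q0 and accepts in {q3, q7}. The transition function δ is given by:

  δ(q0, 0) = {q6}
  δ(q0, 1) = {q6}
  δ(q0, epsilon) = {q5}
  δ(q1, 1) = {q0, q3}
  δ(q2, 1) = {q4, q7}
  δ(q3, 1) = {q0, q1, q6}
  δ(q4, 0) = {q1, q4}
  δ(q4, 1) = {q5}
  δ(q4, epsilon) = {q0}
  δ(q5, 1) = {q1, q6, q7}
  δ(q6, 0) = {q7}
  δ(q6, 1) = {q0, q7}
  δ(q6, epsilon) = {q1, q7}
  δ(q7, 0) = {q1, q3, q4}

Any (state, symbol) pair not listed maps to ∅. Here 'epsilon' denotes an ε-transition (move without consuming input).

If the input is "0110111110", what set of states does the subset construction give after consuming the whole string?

Start: ε-closure({q0}) = {q0, q5}.
Read '0': {q0, q5} → {q1, q6, q7}.
Read '1': {q1, q6, q7} → {q0, q3, q5, q7}.
Read '1': {q0, q3, q5, q7} → {q0, q1, q5, q6, q7}.
Read '0': {q0, q1, q5, q6, q7} → {q0, q1, q3, q4, q5, q6, q7}.
Read '1': {q0, q1, q3, q4, q5, q6, q7} → {q0, q1, q3, q5, q6, q7}.
Read '1': {q0, q1, q3, q5, q6, q7} → {q0, q1, q3, q5, q6, q7}.
Read '1': {q0, q1, q3, q5, q6, q7} → {q0, q1, q3, q5, q6, q7}.
Read '1': {q0, q1, q3, q5, q6, q7} → {q0, q1, q3, q5, q6, q7}.
Read '1': {q0, q1, q3, q5, q6, q7} → {q0, q1, q3, q5, q6, q7}.
Read '0': {q0, q1, q3, q5, q6, q7} → {q0, q1, q3, q4, q5, q6, q7}.

{q0, q1, q3, q4, q5, q6, q7}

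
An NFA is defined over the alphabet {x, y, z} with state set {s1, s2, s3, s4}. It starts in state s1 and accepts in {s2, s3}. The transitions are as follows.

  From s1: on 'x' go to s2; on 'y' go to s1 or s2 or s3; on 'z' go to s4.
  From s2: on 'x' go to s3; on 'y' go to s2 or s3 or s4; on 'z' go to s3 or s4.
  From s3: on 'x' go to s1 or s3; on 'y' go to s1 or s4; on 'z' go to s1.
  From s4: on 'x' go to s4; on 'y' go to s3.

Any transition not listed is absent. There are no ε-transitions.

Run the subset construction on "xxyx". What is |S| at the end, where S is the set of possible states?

2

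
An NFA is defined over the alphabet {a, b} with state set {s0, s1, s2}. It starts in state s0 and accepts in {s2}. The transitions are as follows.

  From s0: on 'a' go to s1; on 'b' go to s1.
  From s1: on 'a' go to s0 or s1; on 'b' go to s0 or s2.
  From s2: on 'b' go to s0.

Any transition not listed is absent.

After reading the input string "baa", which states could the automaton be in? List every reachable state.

Start in {s0}.
Read 'b': s0→{s1}; now {s1}.
Read 'a': s1→{s0, s1}; now {s0, s1}.
Read 'a': s0→{s1}, s1→{s0, s1}; now {s0, s1}.

{s0, s1}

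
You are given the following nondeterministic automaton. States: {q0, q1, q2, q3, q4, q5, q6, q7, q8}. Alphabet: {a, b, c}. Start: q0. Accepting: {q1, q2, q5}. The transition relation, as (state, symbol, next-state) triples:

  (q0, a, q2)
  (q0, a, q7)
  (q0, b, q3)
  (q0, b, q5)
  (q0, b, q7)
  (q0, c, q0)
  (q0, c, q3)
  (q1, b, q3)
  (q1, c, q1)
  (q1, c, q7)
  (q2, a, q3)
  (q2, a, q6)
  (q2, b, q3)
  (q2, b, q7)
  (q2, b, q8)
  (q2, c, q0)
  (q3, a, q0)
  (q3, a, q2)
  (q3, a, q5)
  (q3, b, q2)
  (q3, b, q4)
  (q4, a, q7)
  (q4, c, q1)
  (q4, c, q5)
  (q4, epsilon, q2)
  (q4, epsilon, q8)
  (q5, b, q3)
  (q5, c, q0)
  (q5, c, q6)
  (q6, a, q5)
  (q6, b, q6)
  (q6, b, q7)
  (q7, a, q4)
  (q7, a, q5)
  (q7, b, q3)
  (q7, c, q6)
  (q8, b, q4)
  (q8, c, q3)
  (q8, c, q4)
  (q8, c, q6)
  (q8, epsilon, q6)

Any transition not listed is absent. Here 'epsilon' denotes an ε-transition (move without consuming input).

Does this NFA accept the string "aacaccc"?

No

Start in {q0}.
Read 'a': {q0} → {q2, q7}.
Read 'a': {q2, q7} → {q2, q3, q4, q5, q6, q8}.
Read 'c': {q2, q3, q4, q5, q6, q8} → {q0, q1, q2, q3, q4, q5, q6, q8}.
Read 'a': {q0, q1, q2, q3, q4, q5, q6, q8} → {q0, q2, q3, q5, q6, q7}.
Read 'c': {q0, q2, q3, q5, q6, q7} → {q0, q3, q6}.
Read 'c': {q0, q3, q6} → {q0, q3}.
Read 'c': {q0, q3} → {q0, q3}.
The final set {q0, q3} contains no accepting state.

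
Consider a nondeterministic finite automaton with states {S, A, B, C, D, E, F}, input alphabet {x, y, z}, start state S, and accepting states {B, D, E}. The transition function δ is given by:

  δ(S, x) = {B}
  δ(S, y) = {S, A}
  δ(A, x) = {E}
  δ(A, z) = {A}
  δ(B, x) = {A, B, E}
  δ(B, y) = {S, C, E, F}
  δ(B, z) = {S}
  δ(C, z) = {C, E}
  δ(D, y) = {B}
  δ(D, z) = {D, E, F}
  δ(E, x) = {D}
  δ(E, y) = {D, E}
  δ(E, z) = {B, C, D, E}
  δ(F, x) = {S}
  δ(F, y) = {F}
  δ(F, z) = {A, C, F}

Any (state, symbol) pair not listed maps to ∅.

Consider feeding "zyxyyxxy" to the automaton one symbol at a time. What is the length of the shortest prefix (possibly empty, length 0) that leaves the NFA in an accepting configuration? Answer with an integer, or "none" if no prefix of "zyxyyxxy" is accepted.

none

Start in {S}.
Read 'z': S→∅; now ∅.
The set is empty and remains empty for the remaining 7 symbols.
No reachable set along the way intersects F.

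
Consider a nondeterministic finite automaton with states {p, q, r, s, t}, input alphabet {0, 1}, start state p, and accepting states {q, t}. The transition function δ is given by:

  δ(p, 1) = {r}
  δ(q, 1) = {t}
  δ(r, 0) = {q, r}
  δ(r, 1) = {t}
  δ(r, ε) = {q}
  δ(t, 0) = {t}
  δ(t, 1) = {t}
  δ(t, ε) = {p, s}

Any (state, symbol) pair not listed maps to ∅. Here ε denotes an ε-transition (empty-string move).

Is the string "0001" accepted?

Start in {p}.
Read '0': p→∅; now ∅.
The set is empty and remains empty for the remaining 3 symbols.
The final set ∅ contains no accepting state.

No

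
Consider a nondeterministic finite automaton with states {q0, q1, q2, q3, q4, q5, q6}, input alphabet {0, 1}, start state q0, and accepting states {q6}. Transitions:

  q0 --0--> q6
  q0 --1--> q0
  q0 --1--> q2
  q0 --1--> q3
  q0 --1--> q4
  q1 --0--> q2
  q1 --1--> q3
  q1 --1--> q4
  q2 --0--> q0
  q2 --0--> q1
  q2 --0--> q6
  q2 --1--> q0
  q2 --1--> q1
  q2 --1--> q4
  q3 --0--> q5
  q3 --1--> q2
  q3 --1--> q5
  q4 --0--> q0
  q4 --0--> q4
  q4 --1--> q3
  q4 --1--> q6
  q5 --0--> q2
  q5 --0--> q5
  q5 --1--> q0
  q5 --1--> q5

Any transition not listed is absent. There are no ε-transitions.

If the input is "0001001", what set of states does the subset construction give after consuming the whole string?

Start in {q0}.
Read '0': q0→{q6}; now {q6}.
Read '0': q6→∅; now ∅.
The set is empty and remains empty for the remaining 5 symbols.

∅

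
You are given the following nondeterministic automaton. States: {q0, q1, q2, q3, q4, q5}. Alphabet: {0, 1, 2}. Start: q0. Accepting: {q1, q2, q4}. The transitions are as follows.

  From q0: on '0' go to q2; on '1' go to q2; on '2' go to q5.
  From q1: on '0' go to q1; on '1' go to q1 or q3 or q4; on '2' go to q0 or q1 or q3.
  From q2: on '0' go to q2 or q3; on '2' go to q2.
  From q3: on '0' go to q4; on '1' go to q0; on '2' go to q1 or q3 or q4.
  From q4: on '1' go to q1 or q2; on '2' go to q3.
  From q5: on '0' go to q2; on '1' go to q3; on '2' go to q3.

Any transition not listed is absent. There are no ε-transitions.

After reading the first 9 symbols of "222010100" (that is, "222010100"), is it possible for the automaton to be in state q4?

Yes

Start in {q0}.
Read '2': q0→{q5}; now {q5}.
Read '2': q5→{q3}; now {q3}.
Read '2': q3→{q1, q3, q4}; now {q1, q3, q4}.
Read '0': q1→{q1}, q3→{q4}, q4→∅; now {q1, q4}.
Read '1': q1→{q1, q3, q4}, q4→{q1, q2}; now {q1, q2, q3, q4}.
Read '0': q1→{q1}, q2→{q2, q3}, q3→{q4}, q4→∅; now {q1, q2, q3, q4}.
Read '1': q1→{q1, q3, q4}, q2→∅, q3→{q0}, q4→{q1, q2}; now {q0, q1, q2, q3, q4}.
Read '0': q0→{q2}, q1→{q1}, q2→{q2, q3}, q3→{q4}, q4→∅; now {q1, q2, q3, q4}.
Read '0': q1→{q1}, q2→{q2, q3}, q3→{q4}, q4→∅; now {q1, q2, q3, q4}.
State q4 is in {q1, q2, q3, q4}.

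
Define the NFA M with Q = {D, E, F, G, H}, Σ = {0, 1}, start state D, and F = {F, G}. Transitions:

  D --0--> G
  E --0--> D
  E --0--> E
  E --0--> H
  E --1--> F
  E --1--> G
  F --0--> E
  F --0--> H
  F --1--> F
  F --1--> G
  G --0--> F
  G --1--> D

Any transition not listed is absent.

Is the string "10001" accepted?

No

Start in {D}.
Read '1': {D} → ∅.
The set is empty and remains empty for the remaining 4 symbols.
The final set ∅ contains no accepting state.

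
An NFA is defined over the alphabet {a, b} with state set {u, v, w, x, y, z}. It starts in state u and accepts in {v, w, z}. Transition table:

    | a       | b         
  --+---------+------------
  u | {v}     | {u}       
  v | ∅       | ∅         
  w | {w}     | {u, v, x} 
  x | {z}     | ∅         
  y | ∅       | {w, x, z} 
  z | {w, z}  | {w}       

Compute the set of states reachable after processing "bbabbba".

∅

Start in {u}.
Read 'b': u→{u}; now {u}.
Read 'b': u→{u}; now {u}.
Read 'a': u→{v}; now {v}.
Read 'b': v→∅; now ∅.
The set is empty and remains empty for the remaining 3 symbols.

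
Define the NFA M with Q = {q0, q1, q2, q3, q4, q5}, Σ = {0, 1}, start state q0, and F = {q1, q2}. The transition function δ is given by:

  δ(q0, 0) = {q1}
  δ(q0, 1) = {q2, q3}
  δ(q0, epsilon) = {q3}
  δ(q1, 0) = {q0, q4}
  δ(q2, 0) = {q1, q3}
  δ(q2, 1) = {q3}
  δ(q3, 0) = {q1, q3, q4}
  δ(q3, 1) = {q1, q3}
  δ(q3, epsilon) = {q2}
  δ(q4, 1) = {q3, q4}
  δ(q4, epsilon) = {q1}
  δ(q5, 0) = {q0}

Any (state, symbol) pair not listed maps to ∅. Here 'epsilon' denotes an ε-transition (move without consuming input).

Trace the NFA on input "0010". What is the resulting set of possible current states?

Start: ε-closure({q0}) = {q0, q2, q3}.
Read '0': {q0, q2, q3} → {q1, q2, q3, q4}.
Read '0': {q1, q2, q3, q4} → {q0, q1, q2, q3, q4}.
Read '1': {q0, q1, q2, q3, q4} → {q1, q2, q3, q4}.
Read '0': {q1, q2, q3, q4} → {q0, q1, q2, q3, q4}.

{q0, q1, q2, q3, q4}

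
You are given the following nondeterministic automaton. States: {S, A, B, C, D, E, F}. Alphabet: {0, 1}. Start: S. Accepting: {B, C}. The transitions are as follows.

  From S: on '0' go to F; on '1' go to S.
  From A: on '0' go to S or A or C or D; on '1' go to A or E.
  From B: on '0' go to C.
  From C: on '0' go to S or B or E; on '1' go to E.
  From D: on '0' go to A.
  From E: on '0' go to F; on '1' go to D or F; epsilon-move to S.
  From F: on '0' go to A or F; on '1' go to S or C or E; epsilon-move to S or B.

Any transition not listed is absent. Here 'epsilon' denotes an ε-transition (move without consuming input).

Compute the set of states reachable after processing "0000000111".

Start in {S}.
Read '0': {S} → {S, B, F}.
Read '0': {S, B, F} → {S, A, B, C, F}.
Read '0': {S, A, B, C, F} → {S, A, B, C, D, E, F}.
Read '0': {S, A, B, C, D, E, F} → {S, A, B, C, D, E, F}.
Read '0': {S, A, B, C, D, E, F} → {S, A, B, C, D, E, F}.
Read '0': {S, A, B, C, D, E, F} → {S, A, B, C, D, E, F}.
Read '0': {S, A, B, C, D, E, F} → {S, A, B, C, D, E, F}.
Read '1': {S, A, B, C, D, E, F} → {S, A, B, C, D, E, F}.
Read '1': {S, A, B, C, D, E, F} → {S, A, B, C, D, E, F}.
Read '1': {S, A, B, C, D, E, F} → {S, A, B, C, D, E, F}.

{S, A, B, C, D, E, F}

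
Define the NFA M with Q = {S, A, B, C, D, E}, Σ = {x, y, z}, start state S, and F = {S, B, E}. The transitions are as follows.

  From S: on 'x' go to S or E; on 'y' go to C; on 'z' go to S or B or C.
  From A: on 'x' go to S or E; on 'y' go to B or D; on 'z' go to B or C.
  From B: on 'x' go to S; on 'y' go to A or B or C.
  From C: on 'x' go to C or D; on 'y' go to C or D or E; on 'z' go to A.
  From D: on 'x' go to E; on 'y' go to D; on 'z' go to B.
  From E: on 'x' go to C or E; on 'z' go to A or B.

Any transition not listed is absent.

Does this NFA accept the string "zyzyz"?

Yes

Start in {S}.
Read 'z': S→{S, B, C}; now {S, B, C}.
Read 'y': S→{C}, B→{A, B, C}, C→{C, D, E}; now {A, B, C, D, E}.
Read 'z': A→{B, C}, B→∅, C→{A}, D→{B}, E→{A, B}; now {A, B, C}.
Read 'y': A→{B, D}, B→{A, B, C}, C→{C, D, E}; now {A, B, C, D, E}.
Read 'z': A→{B, C}, B→∅, C→{A}, D→{B}, E→{A, B}; now {A, B, C}.
The final set {A, B, C} contains the accepting state B.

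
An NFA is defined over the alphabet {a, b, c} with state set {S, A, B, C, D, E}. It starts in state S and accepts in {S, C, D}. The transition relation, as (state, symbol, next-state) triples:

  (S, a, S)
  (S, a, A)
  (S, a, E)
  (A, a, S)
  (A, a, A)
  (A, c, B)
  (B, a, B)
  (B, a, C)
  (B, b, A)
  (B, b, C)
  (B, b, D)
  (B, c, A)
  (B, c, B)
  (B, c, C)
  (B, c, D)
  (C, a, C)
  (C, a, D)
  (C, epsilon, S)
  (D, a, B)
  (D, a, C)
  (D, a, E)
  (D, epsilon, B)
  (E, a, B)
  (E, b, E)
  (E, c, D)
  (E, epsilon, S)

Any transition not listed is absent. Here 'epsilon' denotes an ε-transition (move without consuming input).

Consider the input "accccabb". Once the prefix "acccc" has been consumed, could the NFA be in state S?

Start in {S}.
Read 'a': {S} → {S, A, E}.
Read 'c': {S, A, E} → {B, D}.
Read 'c': {B, D} → {S, A, B, C, D}.
Read 'c': {S, A, B, C, D} → {S, A, B, C, D}.
Read 'c': {S, A, B, C, D} → {S, A, B, C, D}.
State S is in {S, A, B, C, D}.

Yes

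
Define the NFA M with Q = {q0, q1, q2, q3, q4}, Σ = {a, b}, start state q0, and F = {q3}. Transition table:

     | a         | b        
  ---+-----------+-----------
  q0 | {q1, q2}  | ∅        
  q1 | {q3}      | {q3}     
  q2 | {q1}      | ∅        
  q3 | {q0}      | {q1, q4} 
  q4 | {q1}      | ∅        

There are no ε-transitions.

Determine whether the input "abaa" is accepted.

Start in {q0}.
Read 'a': {q0} → {q1, q2}.
Read 'b': {q1, q2} → {q3}.
Read 'a': {q3} → {q0}.
Read 'a': {q0} → {q1, q2}.
The final set {q1, q2} contains no accepting state.

No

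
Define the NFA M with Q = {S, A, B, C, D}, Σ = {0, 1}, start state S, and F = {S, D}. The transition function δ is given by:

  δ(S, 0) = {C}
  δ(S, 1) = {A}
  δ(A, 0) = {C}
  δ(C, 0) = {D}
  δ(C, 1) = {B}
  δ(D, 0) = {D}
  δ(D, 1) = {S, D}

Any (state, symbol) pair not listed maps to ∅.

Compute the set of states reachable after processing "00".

{D}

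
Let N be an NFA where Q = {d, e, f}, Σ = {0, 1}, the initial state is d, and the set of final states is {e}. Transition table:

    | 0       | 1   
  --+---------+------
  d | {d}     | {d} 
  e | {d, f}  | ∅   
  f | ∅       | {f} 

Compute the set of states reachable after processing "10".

{d}

Start in {d}.
Read '1': d→{d}; now {d}.
Read '0': d→{d}; now {d}.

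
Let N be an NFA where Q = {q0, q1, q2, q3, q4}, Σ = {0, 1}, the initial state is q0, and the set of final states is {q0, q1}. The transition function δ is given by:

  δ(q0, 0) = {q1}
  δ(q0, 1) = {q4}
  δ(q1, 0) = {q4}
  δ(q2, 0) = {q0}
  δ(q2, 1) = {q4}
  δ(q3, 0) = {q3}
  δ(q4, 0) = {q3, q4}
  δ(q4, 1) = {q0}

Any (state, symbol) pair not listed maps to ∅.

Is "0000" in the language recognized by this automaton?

No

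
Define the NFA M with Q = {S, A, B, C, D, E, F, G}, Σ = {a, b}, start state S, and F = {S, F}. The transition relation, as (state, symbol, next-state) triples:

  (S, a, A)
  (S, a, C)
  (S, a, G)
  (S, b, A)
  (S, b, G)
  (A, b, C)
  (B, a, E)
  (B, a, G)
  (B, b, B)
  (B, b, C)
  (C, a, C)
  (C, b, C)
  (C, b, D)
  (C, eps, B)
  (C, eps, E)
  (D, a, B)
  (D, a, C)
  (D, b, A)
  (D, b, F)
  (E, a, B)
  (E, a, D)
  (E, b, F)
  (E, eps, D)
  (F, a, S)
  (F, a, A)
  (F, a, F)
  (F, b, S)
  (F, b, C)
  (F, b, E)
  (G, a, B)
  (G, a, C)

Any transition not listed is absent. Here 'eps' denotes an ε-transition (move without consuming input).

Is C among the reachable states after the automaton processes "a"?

Yes

Start in {S}.
Read 'a': S→{A, C, G}; union {A, C, G}; ε-closure = {A, B, C, D, E, G}.
State C is in {A, B, C, D, E, G}.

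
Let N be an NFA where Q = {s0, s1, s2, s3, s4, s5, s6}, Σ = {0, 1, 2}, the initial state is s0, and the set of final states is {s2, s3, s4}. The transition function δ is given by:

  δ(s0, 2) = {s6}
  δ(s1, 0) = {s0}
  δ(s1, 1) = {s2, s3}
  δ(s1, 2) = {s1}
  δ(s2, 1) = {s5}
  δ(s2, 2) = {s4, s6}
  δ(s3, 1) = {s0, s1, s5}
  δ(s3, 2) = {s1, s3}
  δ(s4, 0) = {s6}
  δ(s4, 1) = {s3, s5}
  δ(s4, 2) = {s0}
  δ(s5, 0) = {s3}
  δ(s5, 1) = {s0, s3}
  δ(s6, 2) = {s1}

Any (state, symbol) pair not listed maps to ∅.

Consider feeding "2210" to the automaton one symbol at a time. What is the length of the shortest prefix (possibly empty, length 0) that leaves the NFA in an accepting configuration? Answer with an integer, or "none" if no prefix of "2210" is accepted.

Start in {s0}.
Read '2': s0→{s6}; now {s6}.
Read '2': s6→{s1}; now {s1}.
Read '1': s1→{s2, s3}; now {s2, s3}.
None of the earlier sets intersect F, but {s2, s3} does.

3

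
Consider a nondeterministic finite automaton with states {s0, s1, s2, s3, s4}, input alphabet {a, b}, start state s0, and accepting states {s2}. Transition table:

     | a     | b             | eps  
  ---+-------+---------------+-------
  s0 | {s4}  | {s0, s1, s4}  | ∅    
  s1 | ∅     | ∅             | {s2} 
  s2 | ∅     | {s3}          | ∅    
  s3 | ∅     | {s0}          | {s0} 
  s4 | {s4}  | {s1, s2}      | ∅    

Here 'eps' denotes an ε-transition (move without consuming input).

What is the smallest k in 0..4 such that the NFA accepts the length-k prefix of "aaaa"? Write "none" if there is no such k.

Start in {s0}.
Read 'a': {s0} → {s4}.
Read 'a': {s4} → {s4}.
Read 'a': {s4} → {s4}.
Read 'a': {s4} → {s4}.
No reachable set along the way intersects F.

none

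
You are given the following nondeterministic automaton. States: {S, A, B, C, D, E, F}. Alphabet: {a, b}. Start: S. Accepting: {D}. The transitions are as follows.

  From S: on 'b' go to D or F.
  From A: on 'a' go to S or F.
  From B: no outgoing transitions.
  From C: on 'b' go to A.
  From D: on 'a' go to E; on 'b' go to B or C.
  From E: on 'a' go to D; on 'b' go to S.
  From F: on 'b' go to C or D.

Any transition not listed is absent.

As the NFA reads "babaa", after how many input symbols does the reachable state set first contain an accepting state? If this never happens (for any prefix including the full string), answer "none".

Start in {S}.
Read 'b': S→{D, F}; now {D, F}.
None of the earlier sets intersect F, but {D, F} does.

1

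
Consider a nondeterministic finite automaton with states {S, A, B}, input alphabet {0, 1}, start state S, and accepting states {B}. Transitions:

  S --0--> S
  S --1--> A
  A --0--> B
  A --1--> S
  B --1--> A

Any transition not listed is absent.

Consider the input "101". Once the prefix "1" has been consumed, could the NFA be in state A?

Yes

Start in {S}.
Read '1': S→{A}; now {A}.
State A is in {A}.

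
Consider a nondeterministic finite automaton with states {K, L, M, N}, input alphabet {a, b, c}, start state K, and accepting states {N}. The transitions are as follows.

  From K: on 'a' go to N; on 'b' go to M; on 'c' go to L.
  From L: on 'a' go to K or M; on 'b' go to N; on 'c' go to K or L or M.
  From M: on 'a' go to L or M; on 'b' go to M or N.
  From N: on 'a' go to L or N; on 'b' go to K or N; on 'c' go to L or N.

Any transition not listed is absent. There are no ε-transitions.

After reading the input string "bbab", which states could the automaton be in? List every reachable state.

Start in {K}.
Read 'b': K→{M}; now {M}.
Read 'b': M→{M, N}; now {M, N}.
Read 'a': M→{L, M}, N→{L, N}; now {L, M, N}.
Read 'b': L→{N}, M→{M, N}, N→{K, N}; now {K, M, N}.

{K, M, N}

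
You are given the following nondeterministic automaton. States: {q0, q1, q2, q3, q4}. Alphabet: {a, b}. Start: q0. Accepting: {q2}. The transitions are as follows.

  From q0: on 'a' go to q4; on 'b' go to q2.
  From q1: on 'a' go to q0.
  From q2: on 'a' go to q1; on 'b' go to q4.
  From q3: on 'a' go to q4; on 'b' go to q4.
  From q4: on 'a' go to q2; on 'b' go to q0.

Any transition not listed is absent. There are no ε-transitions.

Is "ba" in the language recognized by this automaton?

No

Start in {q0}.
Read 'b': q0→{q2}; now {q2}.
Read 'a': q2→{q1}; now {q1}.
The final set {q1} contains no accepting state.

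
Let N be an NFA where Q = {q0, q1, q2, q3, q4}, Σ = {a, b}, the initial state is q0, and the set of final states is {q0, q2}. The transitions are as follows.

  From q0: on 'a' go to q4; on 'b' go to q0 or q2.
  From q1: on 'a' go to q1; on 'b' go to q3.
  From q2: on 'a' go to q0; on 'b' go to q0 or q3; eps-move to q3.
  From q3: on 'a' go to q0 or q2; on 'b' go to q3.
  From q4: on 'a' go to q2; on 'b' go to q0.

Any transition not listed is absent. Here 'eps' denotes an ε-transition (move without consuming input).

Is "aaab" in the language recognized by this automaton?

Yes

Start in {q0}.
Read 'a': {q0} → {q4}.
Read 'a': {q4} → {q2, q3}.
Read 'a': {q2, q3} → {q0, q2, q3}.
Read 'b': {q0, q2, q3} → {q0, q2, q3}.
The final set {q0, q2, q3} contains the accepting states q0, q2.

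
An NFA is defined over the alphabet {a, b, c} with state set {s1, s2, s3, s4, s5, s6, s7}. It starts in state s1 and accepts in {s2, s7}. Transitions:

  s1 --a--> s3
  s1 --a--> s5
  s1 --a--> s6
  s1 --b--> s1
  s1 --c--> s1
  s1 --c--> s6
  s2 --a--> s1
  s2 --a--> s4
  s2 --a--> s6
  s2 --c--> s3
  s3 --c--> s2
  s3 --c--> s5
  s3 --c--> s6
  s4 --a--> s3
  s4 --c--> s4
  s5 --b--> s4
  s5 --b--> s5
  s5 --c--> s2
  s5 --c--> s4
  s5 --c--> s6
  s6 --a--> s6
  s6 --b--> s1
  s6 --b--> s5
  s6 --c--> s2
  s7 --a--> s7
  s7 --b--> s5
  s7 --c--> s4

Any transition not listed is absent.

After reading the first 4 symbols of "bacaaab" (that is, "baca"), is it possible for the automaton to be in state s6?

Start in {s1}.
Read 'b': s1→{s1}; now {s1}.
Read 'a': s1→{s3, s5, s6}; now {s3, s5, s6}.
Read 'c': s3→{s2, s5, s6}, s5→{s2, s4, s6}, s6→{s2}; now {s2, s4, s5, s6}.
Read 'a': s2→{s1, s4, s6}, s4→{s3}, s5→∅, s6→{s6}; now {s1, s3, s4, s6}.
State s6 is in {s1, s3, s4, s6}.

Yes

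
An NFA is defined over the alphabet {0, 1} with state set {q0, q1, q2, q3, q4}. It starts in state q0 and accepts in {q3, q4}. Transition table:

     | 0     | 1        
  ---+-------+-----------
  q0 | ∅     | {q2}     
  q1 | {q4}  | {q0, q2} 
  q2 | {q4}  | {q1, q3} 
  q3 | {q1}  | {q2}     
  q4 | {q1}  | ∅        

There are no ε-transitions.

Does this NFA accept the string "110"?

Start in {q0}.
Read '1': q0→{q2}; now {q2}.
Read '1': q2→{q1, q3}; now {q1, q3}.
Read '0': q1→{q4}, q3→{q1}; now {q1, q4}.
The final set {q1, q4} contains the accepting state q4.

Yes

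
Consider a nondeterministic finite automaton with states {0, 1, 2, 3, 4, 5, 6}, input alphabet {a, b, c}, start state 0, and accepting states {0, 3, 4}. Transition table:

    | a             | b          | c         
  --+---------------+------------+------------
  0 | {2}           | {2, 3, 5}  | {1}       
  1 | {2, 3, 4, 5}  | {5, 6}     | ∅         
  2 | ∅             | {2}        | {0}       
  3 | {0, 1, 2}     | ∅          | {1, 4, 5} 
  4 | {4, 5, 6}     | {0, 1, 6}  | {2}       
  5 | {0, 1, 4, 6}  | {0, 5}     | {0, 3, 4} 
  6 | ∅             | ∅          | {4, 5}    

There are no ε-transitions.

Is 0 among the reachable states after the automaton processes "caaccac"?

Start in {0}.
Read 'c': 0→{1}; now {1}.
Read 'a': 1→{2, 3, 4, 5}; now {2, 3, 4, 5}.
Read 'a': 2→∅, 3→{0, 1, 2}, 4→{4, 5, 6}, 5→{0, 1, 4, 6}; now {0, 1, 2, 4, 5, 6}.
Read 'c': 0→{1}, 1→∅, 2→{0}, 4→{2}, 5→{0, 3, 4}, 6→{4, 5}; now {0, 1, 2, 3, 4, 5}.
Read 'c': 0→{1}, 1→∅, 2→{0}, 3→{1, 4, 5}, 4→{2}, 5→{0, 3, 4}; now {0, 1, 2, 3, 4, 5}.
Read 'a': 0→{2}, 1→{2, 3, 4, 5}, 2→∅, 3→{0, 1, 2}, 4→{4, 5, 6}, 5→{0, 1, 4, 6}; now {0, 1, 2, 3, 4, 5, 6}.
Read 'c': 0→{1}, 1→∅, 2→{0}, 3→{1, 4, 5}, 4→{2}, 5→{0, 3, 4}, 6→{4, 5}; now {0, 1, 2, 3, 4, 5}.
State 0 is in {0, 1, 2, 3, 4, 5}.

Yes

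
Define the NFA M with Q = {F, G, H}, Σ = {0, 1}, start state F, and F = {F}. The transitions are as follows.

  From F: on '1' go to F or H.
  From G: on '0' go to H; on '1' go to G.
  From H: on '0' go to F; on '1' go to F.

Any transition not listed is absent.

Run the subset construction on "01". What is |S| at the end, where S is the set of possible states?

0

Start in {F}.
Read '0': F→∅; now ∅.
The set is empty and remains empty for the remaining 1 symbol.
That set has 0 states.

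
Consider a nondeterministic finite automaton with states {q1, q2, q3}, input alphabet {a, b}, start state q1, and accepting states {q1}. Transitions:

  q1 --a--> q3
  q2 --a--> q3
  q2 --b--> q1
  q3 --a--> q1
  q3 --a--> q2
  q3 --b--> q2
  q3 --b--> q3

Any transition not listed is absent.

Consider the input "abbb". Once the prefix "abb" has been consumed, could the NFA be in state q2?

Start in {q1}.
Read 'a': q1→{q3}; now {q3}.
Read 'b': q3→{q2, q3}; now {q2, q3}.
Read 'b': q2→{q1}, q3→{q2, q3}; now {q1, q2, q3}.
State q2 is in {q1, q2, q3}.

Yes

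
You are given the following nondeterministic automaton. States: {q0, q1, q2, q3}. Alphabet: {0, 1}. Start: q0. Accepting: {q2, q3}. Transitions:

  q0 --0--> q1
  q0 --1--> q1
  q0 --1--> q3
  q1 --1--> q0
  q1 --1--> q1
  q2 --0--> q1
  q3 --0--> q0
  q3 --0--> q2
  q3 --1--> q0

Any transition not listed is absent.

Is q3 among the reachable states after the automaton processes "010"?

No

Start in {q0}.
Read '0': {q0} → {q1}.
Read '1': {q1} → {q0, q1}.
Read '0': {q0, q1} → {q1}.
State q3 is not in {q1}.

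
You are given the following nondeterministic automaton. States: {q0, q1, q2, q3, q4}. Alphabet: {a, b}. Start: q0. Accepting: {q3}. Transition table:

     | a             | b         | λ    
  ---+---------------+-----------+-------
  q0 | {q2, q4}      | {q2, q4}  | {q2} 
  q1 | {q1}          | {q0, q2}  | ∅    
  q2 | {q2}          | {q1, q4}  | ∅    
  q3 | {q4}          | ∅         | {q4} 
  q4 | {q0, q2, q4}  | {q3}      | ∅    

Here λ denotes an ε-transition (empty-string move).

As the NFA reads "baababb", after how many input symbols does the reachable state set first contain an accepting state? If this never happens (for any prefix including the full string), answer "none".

4

Start: ε-closure({q0}) = {q0, q2}.
Read 'b': {q0, q2} → {q1, q2, q4}.
Read 'a': {q1, q2, q4} → {q0, q1, q2, q4}.
Read 'a': {q0, q1, q2, q4} → {q0, q1, q2, q4}.
Read 'b': {q0, q1, q2, q4} → {q0, q1, q2, q3, q4}.
None of the earlier sets intersect F, but {q0, q1, q2, q3, q4} does.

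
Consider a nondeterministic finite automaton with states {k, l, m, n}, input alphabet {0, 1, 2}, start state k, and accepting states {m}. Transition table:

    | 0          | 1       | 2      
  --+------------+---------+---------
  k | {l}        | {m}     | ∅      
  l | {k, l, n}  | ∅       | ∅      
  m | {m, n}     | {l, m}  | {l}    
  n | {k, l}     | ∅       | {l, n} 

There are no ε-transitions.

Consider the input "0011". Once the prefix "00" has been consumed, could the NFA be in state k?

Start in {k}.
Read '0': k→{l}; now {l}.
Read '0': l→{k, l, n}; now {k, l, n}.
State k is in {k, l, n}.

Yes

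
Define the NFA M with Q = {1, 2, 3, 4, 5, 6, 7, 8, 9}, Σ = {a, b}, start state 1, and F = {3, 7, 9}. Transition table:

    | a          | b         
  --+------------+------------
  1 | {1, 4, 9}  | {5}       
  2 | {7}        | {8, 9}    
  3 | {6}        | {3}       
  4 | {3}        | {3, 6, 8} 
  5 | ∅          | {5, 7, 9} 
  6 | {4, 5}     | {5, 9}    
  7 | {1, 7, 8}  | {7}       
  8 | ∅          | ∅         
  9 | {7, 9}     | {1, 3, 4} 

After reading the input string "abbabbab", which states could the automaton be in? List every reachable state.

{1, 3, 4, 5, 6, 7, 8, 9}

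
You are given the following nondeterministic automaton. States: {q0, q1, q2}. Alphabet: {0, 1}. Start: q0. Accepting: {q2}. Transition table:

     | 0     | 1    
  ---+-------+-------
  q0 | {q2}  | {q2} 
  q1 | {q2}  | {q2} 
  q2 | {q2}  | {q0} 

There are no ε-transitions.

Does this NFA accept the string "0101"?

No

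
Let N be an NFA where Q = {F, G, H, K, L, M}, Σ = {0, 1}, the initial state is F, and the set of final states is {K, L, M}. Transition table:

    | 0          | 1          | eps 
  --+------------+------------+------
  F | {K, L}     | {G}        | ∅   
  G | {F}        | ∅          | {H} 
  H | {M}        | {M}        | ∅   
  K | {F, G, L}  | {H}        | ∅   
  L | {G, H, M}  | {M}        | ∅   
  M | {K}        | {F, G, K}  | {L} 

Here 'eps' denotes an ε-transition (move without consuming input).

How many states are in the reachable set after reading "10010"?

6

Start in {F}.
Read '1': {F} → {G, H}.
Read '0': {G, H} → {F, L, M}.
Read '0': {F, L, M} → {G, H, K, L, M}.
Read '1': {G, H, K, L, M} → {F, G, H, K, L, M}.
Read '0': {F, G, H, K, L, M} → {F, G, H, K, L, M}.
That set has 6 states.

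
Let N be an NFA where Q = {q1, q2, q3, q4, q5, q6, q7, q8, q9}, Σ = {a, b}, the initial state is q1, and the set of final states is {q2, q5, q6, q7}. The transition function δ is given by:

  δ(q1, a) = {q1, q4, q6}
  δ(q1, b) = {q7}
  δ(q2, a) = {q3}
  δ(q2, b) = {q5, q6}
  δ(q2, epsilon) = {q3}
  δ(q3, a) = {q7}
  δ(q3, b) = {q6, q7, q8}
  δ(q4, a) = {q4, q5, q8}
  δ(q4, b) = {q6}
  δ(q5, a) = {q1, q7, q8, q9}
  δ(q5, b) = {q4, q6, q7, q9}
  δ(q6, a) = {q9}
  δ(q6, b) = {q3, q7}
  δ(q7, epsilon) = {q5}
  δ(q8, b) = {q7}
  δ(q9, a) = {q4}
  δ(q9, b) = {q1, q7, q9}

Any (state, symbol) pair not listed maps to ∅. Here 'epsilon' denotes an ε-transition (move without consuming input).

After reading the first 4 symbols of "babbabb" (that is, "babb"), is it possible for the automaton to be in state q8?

No

Start in {q1}.
Read 'b': {q1} → {q5, q7}.
Read 'a': {q5, q7} → {q1, q5, q7, q8, q9}.
Read 'b': {q1, q5, q7, q8, q9} → {q1, q4, q5, q6, q7, q9}.
Read 'b': {q1, q4, q5, q6, q7, q9} → {q1, q3, q4, q5, q6, q7, q9}.
State q8 is not in {q1, q3, q4, q5, q6, q7, q9}.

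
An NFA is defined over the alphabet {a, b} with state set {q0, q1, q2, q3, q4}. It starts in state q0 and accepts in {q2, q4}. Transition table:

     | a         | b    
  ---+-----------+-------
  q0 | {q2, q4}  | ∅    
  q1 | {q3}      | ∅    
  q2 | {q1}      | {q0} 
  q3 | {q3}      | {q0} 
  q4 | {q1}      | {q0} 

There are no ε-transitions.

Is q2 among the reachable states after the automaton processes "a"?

Yes

Start in {q0}.
Read 'a': {q0} → {q2, q4}.
State q2 is in {q2, q4}.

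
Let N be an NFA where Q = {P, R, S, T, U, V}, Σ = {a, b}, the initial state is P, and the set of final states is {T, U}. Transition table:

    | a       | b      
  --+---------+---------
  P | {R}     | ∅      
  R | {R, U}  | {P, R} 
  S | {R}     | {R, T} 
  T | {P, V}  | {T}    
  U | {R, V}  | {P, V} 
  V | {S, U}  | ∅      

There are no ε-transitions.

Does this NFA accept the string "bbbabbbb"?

No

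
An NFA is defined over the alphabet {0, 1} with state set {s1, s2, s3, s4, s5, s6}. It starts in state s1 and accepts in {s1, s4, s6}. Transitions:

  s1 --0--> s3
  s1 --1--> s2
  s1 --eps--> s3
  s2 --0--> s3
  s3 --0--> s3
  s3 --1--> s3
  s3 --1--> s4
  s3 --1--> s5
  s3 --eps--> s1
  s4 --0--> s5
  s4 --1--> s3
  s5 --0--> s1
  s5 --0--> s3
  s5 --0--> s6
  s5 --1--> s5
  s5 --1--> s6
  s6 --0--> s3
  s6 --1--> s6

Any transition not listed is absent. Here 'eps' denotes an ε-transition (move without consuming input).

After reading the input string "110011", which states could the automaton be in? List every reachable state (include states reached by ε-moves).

Start: ε-closure({s1}) = {s1, s3}.
Read '1': {s1, s3} → {s1, s2, s3, s4, s5}.
Read '1': {s1, s2, s3, s4, s5} → {s1, s2, s3, s4, s5, s6}.
Read '0': {s1, s2, s3, s4, s5, s6} → {s1, s3, s5, s6}.
Read '0': {s1, s3, s5, s6} → {s1, s3, s6}.
Read '1': {s1, s3, s6} → {s1, s2, s3, s4, s5, s6}.
Read '1': {s1, s2, s3, s4, s5, s6} → {s1, s2, s3, s4, s5, s6}.

{s1, s2, s3, s4, s5, s6}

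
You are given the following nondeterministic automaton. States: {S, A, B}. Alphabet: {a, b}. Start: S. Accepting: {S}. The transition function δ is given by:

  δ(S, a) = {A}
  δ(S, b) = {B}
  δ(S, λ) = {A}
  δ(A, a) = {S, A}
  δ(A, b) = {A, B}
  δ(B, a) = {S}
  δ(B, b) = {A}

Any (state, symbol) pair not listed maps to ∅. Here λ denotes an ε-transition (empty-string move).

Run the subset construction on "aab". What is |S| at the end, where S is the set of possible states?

2

Start: ε-closure({S}) = {S, A}.
Read 'a': S→{A}, A→{S, A}; now {S, A}.
Read 'a': S→{A}, A→{S, A}; now {S, A}.
Read 'b': S→{B}, A→{A, B}; now {A, B}.
That set has 2 states.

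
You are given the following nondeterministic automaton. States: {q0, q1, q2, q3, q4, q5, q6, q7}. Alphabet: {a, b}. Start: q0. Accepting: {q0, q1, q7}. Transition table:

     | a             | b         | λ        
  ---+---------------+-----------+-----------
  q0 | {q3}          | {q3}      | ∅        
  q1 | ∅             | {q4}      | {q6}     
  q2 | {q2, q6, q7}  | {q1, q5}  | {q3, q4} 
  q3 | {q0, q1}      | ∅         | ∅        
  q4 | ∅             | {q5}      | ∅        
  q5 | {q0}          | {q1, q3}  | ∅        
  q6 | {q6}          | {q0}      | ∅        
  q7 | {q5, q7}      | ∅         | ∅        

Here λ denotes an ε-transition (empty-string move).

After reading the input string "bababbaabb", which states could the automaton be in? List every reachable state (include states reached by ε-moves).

{q3}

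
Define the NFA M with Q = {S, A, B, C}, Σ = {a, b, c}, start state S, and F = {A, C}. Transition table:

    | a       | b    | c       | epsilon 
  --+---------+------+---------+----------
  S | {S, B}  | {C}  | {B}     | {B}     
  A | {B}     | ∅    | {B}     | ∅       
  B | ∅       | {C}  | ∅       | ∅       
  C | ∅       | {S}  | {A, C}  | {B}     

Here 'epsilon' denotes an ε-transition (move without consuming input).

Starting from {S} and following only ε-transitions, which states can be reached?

{S, B}

Begin with {S}.
ε-move S → B; add B.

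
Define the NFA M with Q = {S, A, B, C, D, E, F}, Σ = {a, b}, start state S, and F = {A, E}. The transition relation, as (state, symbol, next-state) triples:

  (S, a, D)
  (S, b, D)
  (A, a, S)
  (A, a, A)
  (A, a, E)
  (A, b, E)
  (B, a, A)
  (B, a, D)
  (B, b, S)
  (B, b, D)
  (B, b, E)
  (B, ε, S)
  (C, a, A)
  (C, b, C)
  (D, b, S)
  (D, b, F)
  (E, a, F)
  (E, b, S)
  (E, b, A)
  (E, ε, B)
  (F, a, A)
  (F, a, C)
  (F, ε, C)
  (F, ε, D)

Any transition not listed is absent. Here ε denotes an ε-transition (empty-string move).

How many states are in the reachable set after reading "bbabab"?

6

Start in {S}.
Read 'b': {S} → {D}.
Read 'b': {D} → {S, C, D, F}.
Read 'a': {S, C, D, F} → {A, C, D}.
Read 'b': {A, C, D} → {S, B, C, D, E, F}.
Read 'a': {S, B, C, D, E, F} → {A, C, D, F}.
Read 'b': {A, C, D, F} → {S, B, C, D, E, F}.
That set has 6 states.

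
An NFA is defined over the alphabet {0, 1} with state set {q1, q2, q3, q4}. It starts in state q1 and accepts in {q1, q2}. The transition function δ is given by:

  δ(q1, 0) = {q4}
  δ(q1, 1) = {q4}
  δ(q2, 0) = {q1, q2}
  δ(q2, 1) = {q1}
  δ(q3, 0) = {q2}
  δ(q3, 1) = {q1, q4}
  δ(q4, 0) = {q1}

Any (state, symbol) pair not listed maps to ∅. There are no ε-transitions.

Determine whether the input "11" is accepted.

No

Start in {q1}.
Read '1': {q1} → {q4}.
Read '1': {q4} → ∅.
The final set ∅ contains no accepting state.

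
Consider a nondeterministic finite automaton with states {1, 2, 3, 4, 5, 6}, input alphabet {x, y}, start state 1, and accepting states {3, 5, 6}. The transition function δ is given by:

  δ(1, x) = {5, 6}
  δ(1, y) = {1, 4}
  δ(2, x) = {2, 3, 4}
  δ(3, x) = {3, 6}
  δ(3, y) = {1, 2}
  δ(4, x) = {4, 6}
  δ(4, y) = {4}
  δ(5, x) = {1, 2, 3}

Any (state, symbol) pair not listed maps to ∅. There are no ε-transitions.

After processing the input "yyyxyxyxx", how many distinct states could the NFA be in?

2

Start in {1}.
Read 'y': {1} → {1, 4}.
Read 'y': {1, 4} → {1, 4}.
Read 'y': {1, 4} → {1, 4}.
Read 'x': {1, 4} → {4, 5, 6}.
Read 'y': {4, 5, 6} → {4}.
Read 'x': {4} → {4, 6}.
Read 'y': {4, 6} → {4}.
Read 'x': {4} → {4, 6}.
Read 'x': {4, 6} → {4, 6}.
That set has 2 states.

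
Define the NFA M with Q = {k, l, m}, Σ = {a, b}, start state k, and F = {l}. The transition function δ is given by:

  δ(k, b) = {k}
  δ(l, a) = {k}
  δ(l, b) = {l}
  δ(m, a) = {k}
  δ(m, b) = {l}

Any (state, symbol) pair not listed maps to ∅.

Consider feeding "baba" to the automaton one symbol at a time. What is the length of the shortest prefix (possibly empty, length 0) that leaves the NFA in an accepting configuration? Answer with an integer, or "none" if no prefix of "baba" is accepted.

Start in {k}.
Read 'b': k→{k}; now {k}.
Read 'a': k→∅; now ∅.
The set is empty and remains empty for the remaining 2 symbols.
No reachable set along the way intersects F.

none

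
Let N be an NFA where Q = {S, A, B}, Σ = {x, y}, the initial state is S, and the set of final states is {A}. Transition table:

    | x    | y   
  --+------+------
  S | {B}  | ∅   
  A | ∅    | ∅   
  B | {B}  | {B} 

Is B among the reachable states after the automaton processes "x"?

Yes

Start in {S}.
Read 'x': {S} → {B}.
State B is in {B}.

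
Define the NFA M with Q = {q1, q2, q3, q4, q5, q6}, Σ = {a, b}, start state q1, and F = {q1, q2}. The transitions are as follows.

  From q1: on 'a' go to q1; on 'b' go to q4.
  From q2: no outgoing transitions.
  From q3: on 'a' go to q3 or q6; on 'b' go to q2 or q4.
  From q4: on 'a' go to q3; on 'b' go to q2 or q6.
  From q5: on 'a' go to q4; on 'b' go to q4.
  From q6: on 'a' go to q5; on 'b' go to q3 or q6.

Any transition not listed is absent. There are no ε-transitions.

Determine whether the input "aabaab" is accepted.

Start in {q1}.
Read 'a': q1→{q1}; now {q1}.
Read 'a': q1→{q1}; now {q1}.
Read 'b': q1→{q4}; now {q4}.
Read 'a': q4→{q3}; now {q3}.
Read 'a': q3→{q3, q6}; now {q3, q6}.
Read 'b': q3→{q2, q4}, q6→{q3, q6}; now {q2, q3, q4, q6}.
The final set {q2, q3, q4, q6} contains the accepting state q2.

Yes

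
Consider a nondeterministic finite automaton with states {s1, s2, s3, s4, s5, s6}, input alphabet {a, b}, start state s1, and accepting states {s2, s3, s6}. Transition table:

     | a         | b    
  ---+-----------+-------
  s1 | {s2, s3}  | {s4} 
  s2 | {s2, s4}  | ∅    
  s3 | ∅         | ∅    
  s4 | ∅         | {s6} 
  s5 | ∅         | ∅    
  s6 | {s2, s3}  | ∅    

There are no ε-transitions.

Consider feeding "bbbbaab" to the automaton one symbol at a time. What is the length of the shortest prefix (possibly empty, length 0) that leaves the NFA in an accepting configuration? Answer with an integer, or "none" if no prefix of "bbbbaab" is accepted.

Start in {s1}.
Read 'b': {s1} → {s4}.
Read 'b': {s4} → {s6}.
None of the earlier sets intersect F, but {s6} does.

2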